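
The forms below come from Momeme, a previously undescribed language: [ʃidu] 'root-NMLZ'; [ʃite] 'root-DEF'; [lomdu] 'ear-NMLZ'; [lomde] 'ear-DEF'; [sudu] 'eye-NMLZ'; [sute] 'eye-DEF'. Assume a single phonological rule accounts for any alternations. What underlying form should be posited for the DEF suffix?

The DEF morpheme has two allomorphs, [-de] and [-te].
The NMLZ suffix, which begins with [d], is invariant after every stem; so [d] is not altered by any rule here.
The DEF suffix is therefore /-te/ underlyingly, with post-nasal voicing: voiceless stops become voiced after a nasal.

/-te/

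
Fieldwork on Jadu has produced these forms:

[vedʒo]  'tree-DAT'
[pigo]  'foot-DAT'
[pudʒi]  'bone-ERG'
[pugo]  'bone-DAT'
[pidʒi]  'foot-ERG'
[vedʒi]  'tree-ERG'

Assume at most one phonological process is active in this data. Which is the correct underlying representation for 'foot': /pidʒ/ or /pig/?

The root 'foot' surfaces as [pigo] and [pidʒi], with a stem-final [g] ~ [dʒ] alternation.
If /dʒ/ were underlying and a rule turned it into [g] before the DAT suffix, 'tree' would also alternate; but it has [dʒ] in both [vedʒo] and [vedʒi].
The underlying segment must be /g/; /g/ becomes palato-alveolar [dʒ] before a front vowel, yielding [dʒ] there.

/pig/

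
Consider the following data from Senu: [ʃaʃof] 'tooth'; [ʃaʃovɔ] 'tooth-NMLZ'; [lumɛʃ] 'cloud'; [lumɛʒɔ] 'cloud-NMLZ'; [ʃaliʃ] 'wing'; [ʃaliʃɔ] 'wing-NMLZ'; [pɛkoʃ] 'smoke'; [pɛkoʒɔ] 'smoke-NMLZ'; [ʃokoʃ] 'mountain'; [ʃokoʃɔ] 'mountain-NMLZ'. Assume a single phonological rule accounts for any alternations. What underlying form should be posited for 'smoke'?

The stem for 'smoke' ends in [ʃ] in [pɛkoʃ] but [ʒ] in [pɛkoʒɔ].
Compare 'wing', with invariant [ʃ] in [ʃaliʃ] and [ʃaliʃɔ]: an analysis with underlying /ʃ/ and a rule producing [ʒ] before the NMLZ suffix would wrongly predict alternation here too.
So /ʒ/ is underlying, and a rule of word-final obstruent devoicing — voiced obstruents become voiceless word-finally — gives [ʃ].

/pɛkoʒ/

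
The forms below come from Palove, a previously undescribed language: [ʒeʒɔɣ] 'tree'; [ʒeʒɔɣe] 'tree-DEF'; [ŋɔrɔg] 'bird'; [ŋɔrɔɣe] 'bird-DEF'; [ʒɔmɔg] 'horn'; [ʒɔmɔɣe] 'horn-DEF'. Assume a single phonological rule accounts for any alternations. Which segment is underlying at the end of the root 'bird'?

/g/

'bird' shows [g] ~ [ɣ] at the end of the stem ([ŋɔrɔg] vs [ŋɔrɔɣe]).
But 'tree' keeps [ɣ] in both environments ([ʒeʒɔɣ], [ʒeʒɔɣe]), so there is no rule changing /ɣ/ to [g] in isolation.
So /g/ is underlying, and a rule of intervocalic spirantization — voiced stops become fricatives between vowels — gives [ɣ].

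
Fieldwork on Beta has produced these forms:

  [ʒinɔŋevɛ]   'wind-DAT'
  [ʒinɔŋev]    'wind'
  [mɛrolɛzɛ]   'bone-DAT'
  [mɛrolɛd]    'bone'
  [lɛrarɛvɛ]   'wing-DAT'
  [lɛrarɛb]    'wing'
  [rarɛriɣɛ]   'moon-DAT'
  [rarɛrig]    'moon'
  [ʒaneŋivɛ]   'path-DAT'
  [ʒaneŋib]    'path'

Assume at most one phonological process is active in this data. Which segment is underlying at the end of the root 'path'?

/b/

The stem for 'path' ends in [v] in [ʒaneŋivɛ] but [b] in [ʒaneŋib].
But 'wind' keeps [v] in both environments ([ʒinɔŋevɛ], [ʒinɔŋev]), so there is no rule changing /v/ to [b] in isolation.
Therefore /b/ is basic and [v] is derived by intervocalic spirantization (voiced stops become fricatives between vowels).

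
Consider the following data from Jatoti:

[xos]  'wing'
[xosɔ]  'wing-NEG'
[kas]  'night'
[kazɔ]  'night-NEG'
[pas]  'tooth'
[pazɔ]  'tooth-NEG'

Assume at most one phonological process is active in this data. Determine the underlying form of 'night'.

'night' shows [s] ~ [z] at the end of the stem ([kas] vs [kazɔ]).
Compare 'wing', with invariant [s] in [xos] and [xosɔ]: an analysis with underlying /s/ and a rule producing [z] before the NEG suffix would wrongly predict alternation here too.
The alternation reflects word-final obstruent devoicing: voiced obstruents become voiceless word-finally. /z/ is underlying.

/kaz/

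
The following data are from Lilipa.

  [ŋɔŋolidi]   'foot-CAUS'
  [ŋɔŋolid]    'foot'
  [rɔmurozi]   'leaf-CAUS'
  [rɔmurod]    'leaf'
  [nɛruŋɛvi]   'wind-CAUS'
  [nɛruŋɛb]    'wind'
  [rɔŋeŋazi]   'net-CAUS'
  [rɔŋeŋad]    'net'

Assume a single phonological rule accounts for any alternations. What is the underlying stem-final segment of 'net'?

/z/

In [rɔŋeŋazi] and [rɔŋeŋad] the final segment of 'net' alternates: [z] ~ [d].
If /d/ were underlying and a rule turned it into [z] before the CAUS suffix, 'foot' would also alternate; but it has [d] in both [ŋɔŋolidi] and [ŋɔŋolid].
Therefore /z/ is basic and [d] is derived by word-final hardening (voiced fricatives become stops word-finally).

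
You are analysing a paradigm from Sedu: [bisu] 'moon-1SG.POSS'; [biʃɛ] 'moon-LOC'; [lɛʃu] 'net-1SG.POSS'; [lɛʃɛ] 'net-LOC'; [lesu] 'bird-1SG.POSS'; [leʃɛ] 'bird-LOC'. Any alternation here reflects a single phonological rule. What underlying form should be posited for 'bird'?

'bird' shows [s] ~ [ʃ] at the end of the stem ([lesu] vs [leʃɛ]).
Compare 'net', with invariant [ʃ] in [lɛʃu] and [lɛʃɛ]: an analysis with underlying /ʃ/ and a rule producing [s] before the 1SG.POSS suffix would wrongly predict alternation here too.
So /s/ is underlying, and a rule of palatalization before a front vowel — /s/ becomes palato-alveolar [ʃ] before a front vowel — gives [ʃ].
So 'bird' = /les/.

/les/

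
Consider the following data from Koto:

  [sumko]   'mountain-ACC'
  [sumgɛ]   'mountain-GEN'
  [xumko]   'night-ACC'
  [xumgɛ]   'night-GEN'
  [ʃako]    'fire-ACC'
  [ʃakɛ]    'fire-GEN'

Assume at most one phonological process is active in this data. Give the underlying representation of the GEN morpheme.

The GEN suffix surfaces as [-gɛ] and [-kɛ], depending on the final segment of the stem.
The ACC suffix, which begins with [k], is invariant after every stem; so [k] is not altered by any rule here.
So the underlying form is /-gɛ/, and voiced stops become voiceless after a vowel.

/-gɛ/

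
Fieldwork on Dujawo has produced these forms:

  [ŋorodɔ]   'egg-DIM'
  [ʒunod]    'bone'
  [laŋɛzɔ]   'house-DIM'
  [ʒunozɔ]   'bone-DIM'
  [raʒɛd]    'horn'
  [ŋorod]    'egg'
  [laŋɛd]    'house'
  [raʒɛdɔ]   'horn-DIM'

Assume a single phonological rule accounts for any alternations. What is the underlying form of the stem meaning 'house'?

/laŋɛz/

'house' shows [z] ~ [d] at the end of the stem ([laŋɛzɔ] vs [laŋɛd]).
But 'egg' keeps [d] in both environments ([ŋorodɔ], [ŋorod]), so there is no rule changing /d/ to [z] before the DIM suffix.
The underlying segment must be /z/; voiced fricatives become stops word-finally, yielding [d] there.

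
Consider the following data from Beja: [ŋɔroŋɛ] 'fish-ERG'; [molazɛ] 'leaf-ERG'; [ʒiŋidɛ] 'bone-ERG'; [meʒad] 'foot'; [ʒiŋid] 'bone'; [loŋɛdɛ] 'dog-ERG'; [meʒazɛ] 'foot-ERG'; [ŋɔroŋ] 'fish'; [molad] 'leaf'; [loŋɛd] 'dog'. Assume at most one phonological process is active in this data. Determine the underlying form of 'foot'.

The stem for 'foot' ends in [z] in [meʒazɛ] but [d] in [meʒad].
The stem 'dog' ([loŋɛdɛ], [loŋɛd]) shows [d] unchanged in both environments, so [d] cannot be basic with [z] derived before the ERG suffix.
The alternation reflects word-final hardening: voiced fricatives become stops word-finally. /z/ is underlying.

/meʒaz/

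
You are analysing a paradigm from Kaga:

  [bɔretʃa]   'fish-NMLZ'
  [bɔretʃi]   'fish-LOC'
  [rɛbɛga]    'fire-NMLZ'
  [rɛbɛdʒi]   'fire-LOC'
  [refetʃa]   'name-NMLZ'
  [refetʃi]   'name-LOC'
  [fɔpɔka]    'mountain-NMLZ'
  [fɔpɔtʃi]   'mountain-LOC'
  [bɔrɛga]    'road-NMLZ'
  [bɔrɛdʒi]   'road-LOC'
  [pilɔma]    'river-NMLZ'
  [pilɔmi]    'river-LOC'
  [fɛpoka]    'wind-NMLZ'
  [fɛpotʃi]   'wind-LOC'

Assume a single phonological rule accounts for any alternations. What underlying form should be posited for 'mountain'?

/fɔpɔk/

In [fɔpɔka] and [fɔpɔtʃi] the final segment of 'mountain' alternates: [k] ~ [tʃ].
The stem 'name' ([refetʃa], [refetʃi]) shows [tʃ] unchanged in both environments, so [tʃ] cannot be basic with [k] derived before the NMLZ suffix.
The alternation reflects palatalization before a front vowel: /k/ and /g/ become palato-alveolar [tʃ] and [dʒ] before a front vowel. /k/ is underlying.
So 'mountain' = /fɔpɔk/.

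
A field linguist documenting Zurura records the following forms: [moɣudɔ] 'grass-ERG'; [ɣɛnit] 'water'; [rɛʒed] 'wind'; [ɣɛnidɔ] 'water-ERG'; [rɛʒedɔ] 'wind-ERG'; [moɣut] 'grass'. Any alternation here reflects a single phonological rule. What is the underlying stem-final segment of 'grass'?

In [moɣudɔ] and [moɣut] the final segment of 'grass' alternates: [d] ~ [t].
The stem 'wind' ([rɛʒedɔ], [rɛʒed]) shows [d] unchanged in both environments, so [d] cannot be basic with [t] derived in isolation.
So /t/ is underlying, and a rule of intervocalic voicing — voiceless stops become voiced between vowels — gives [d].

/t/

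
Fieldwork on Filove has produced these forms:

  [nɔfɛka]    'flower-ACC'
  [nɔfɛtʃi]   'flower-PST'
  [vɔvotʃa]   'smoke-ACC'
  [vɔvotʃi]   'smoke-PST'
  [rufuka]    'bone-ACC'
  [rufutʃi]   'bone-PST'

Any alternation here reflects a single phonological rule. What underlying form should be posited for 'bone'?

/rufuk/

The root 'bone' surfaces as [rufuka] and [rufutʃi], with a stem-final [k] ~ [tʃ] alternation.
The stem 'smoke' ([vɔvotʃa], [vɔvotʃi]) shows [tʃ] unchanged in both environments, so [tʃ] cannot be basic with [k] derived before the ACC suffix.
So /k/ is underlying, and a rule of palatalization before a front vowel — /k/ becomes palato-alveolar [tʃ] before a front vowel — gives [tʃ].
So 'bone' = /rufuk/.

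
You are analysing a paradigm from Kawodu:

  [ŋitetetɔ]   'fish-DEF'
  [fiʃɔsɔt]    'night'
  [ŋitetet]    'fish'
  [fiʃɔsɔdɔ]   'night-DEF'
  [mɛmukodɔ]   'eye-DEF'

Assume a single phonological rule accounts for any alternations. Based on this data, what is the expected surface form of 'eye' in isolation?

[mɛmukot]

'night' shows [d] ~ [t] at the end of the stem ([fiʃɔsɔdɔ] vs [fiʃɔsɔt]).
If /t/ were underlying and a rule turned it into [d] before the DEF suffix, 'fish' would also alternate; but it has [t] in both [ŋitetetɔ] and [ŋitetet].
The alternation reflects word-final obstruent devoicing: voiced obstruents become voiceless word-finally. /d/ is underlying.
The one attested form of 'eye', [mɛmukodɔ], shows underlying /mɛmukod/. Applying the same rule word-finally gives [mɛmukot].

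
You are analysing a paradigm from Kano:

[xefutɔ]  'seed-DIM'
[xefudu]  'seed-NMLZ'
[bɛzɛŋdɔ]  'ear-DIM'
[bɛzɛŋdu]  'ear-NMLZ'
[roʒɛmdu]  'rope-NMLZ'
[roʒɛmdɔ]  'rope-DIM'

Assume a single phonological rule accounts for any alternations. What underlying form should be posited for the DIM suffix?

/-tɔ/

The DIM morpheme has two allomorphs, [-dɔ] and [-tɔ].
The NMLZ suffix, which begins with [d], is invariant after every stem; so [d] is not altered by any rule here.
So the underlying form is /-tɔ/, and voiceless stops become voiced after a nasal.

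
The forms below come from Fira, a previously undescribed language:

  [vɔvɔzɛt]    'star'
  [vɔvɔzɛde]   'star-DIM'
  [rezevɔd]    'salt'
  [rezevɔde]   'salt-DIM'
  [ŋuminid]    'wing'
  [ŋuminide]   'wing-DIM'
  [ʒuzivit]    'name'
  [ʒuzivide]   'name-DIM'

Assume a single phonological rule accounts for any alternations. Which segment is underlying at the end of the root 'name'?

The root 'name' surfaces as [ʒuzivit] and [ʒuzivide], with a stem-final [t] ~ [d] alternation.
Compare 'wing', with invariant [d] in [ŋuminid] and [ŋuminide]: an analysis with underlying /d/ and a rule producing [t] in isolation would wrongly predict alternation here too.
Therefore /t/ is basic and [d] is derived by intervocalic voicing (voiceless stops become voiced between vowels).

/t/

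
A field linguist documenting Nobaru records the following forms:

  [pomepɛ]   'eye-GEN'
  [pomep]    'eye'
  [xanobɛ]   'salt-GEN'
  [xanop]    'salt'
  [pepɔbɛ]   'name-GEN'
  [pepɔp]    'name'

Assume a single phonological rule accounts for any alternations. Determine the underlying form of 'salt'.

The root 'salt' surfaces as [xanobɛ] and [xanop], with a stem-final [b] ~ [p] alternation.
If /p/ were underlying and a rule turned it into [b] before the GEN suffix, 'eye' would also alternate; but it has [p] in both [pomepɛ] and [pomep].
The underlying segment must be /b/; voiced obstruents become voiceless word-finally, yielding [p] there.

/xanob/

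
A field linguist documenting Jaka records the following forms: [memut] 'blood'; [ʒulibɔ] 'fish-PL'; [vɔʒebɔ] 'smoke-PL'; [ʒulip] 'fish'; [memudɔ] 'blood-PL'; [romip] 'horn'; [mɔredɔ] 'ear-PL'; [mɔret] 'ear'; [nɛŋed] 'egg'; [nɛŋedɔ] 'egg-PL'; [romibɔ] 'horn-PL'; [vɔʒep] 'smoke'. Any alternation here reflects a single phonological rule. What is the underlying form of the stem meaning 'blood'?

In [memudɔ] and [memut] the final segment of 'blood' alternates: [d] ~ [t].
If /d/ were underlying and a rule turned it into [t] in isolation, 'egg' would also alternate; but it has [d] in both [nɛŋedɔ] and [nɛŋed].
The underlying segment must be /t/; voiceless stops become voiced between vowels, yielding [d] there.
So 'blood' = /memut/.

/memut/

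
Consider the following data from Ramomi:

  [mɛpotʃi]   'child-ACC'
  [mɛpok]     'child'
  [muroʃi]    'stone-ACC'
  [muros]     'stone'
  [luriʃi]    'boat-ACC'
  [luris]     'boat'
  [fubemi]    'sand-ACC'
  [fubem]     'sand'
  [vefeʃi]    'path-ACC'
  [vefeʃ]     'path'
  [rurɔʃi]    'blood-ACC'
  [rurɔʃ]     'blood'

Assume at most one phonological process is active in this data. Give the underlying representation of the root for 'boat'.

In [luriʃi] and [luris] the final segment of 'boat' alternates: [ʃ] ~ [s].
The stem 'path' ([vefeʃi], [vefeʃ]) shows [ʃ] unchanged in both environments, so [ʃ] cannot be basic with [s] derived in isolation.
Therefore /s/ is basic and [ʃ] is derived by palatalization before a front vowel (/k/ and /s/ become palato-alveolar [tʃ] and [ʃ] before a front vowel).

/luris/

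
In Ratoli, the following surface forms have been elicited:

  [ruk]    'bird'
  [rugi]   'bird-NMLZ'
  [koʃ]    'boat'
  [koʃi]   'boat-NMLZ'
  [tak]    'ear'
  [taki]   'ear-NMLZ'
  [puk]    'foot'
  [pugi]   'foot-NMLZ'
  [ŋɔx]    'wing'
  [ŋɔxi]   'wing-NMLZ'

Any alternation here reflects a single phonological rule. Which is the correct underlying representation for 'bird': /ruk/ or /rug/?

The stem for 'bird' ends in [k] in [ruk] but [g] in [rugi].
Compare 'ear', with invariant [k] in [tak] and [taki]: an analysis with underlying /k/ and a rule producing [g] before the NMLZ suffix would wrongly predict alternation here too.
The alternation reflects word-final obstruent devoicing: voiced obstruents become voiceless word-finally. /g/ is underlying.

/rug/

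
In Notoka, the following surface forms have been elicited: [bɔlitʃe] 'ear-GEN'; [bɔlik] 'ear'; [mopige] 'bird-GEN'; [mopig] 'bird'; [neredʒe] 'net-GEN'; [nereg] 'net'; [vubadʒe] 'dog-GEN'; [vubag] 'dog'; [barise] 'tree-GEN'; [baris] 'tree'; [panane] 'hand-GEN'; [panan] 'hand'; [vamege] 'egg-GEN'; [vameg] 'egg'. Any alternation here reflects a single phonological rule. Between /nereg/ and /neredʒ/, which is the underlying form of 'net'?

/neredʒ/

The stem for 'net' ends in [dʒ] in [neredʒe] but [g] in [nereg].
If /g/ were underlying and a rule turned it into [dʒ] before the GEN suffix, 'egg' would also alternate; but it has [g] in both [vamege] and [vameg].
So /dʒ/ is underlying, and a rule of depalatalization — palato-alveolar /tʃ/ and /dʒ/ become [k] and [g] when no front vowel follows — gives [g].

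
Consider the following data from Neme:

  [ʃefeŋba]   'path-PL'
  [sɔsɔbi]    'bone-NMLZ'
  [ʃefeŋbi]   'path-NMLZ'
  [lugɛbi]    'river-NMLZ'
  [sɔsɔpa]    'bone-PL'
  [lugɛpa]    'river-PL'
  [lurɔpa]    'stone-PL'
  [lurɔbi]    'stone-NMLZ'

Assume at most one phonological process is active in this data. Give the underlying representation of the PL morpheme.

/-pa/

The PL suffix surfaces as [-ba] and [-pa], depending on the final segment of the stem.
By contrast the NMLZ suffix keeps its initial [b] throughout — that segment must be underlying.
The PL suffix is therefore /-pa/ underlyingly, with post-nasal voicing: voiceless stops become voiced after a nasal.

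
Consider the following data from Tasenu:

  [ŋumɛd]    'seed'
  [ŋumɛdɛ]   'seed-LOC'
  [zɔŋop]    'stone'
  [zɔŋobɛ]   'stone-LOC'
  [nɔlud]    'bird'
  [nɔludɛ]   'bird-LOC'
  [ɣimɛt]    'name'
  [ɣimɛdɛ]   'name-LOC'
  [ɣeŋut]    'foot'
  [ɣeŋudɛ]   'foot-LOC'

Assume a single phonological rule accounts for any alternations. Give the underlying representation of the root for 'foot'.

/ɣeŋut/

In [ɣeŋut] and [ɣeŋudɛ] the final segment of 'foot' alternates: [t] ~ [d].
Compare 'bird', with invariant [d] in [nɔlud] and [nɔludɛ]: an analysis with underlying /d/ and a rule producing [t] in isolation would wrongly predict alternation here too.
Therefore /t/ is basic and [d] is derived by intervocalic voicing (voiceless stops become voiced between vowels).
Hence 'foot' is /ɣeŋut/ underlyingly.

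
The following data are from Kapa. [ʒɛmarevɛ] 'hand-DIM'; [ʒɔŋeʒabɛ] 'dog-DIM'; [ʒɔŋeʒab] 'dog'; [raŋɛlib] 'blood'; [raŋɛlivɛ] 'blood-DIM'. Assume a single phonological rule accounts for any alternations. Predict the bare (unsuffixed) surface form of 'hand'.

[ʒɛmareb]

The stem for 'blood' ends in [b] in [raŋɛlib] but [v] in [raŋɛlivɛ].
The stem 'dog' ([ʒɔŋeʒab], [ʒɔŋeʒabɛ]) shows [b] unchanged in both environments, so [b] cannot be basic with [v] derived before the DIM suffix.
So /v/ is underlying, and a rule of word-final hardening — voiced fricatives become stops word-finally — gives [b].
From [ʒɛmarevɛ] the stem 'hand' is /ʒɛmarev/; word-finally this yields [ʒɛmareb].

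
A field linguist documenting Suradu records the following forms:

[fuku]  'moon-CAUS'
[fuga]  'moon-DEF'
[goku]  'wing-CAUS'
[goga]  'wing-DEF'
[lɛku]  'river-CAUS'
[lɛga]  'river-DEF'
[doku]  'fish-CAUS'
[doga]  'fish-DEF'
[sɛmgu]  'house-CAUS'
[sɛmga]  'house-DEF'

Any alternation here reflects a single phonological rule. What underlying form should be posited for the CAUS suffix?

/-ku/

The CAUS suffix surfaces as [-gu] and [-ku], depending on the final segment of the stem.
The DEF suffix, which begins with [g], is invariant after every stem; so [g] is not altered by any rule here.
So the underlying form is /-ku/, and voiceless stops become voiced after a nasal.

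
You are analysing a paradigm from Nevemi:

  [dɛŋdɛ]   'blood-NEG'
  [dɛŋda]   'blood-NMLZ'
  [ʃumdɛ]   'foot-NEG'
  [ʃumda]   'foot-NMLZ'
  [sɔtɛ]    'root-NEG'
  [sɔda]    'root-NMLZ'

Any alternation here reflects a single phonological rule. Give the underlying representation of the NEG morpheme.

The NEG suffix surfaces as [-dɛ] and [-tɛ], depending on the final segment of the stem.
The NMLZ suffix, which begins with [d], is invariant after every stem; so [d] is not altered by any rule here.
So the underlying form is /-tɛ/, and voiceless stops become voiced after a nasal.

/-tɛ/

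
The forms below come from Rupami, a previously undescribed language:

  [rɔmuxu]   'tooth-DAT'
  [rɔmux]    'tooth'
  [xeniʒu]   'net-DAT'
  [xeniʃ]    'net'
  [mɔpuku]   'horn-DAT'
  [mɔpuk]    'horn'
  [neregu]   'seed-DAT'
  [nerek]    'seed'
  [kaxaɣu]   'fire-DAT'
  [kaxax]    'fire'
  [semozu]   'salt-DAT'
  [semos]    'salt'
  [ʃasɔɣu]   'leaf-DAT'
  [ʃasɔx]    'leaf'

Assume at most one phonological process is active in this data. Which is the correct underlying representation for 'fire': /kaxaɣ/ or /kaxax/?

The stem for 'fire' ends in [ɣ] in [kaxaɣu] but [x] in [kaxax].
But 'tooth' keeps [x] in both environments ([rɔmuxu], [rɔmux]), so there is no rule changing /x/ to [ɣ] before the DAT suffix.
The underlying segment must be /ɣ/; voiced obstruents become voiceless word-finally, yielding [x] there.

/kaxaɣ/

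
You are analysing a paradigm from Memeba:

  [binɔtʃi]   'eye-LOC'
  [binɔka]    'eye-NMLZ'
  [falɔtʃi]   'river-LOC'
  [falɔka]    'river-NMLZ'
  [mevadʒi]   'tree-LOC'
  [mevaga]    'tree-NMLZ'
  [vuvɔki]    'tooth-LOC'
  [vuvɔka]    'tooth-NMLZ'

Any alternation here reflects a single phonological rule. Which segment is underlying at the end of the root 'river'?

The stem for 'river' ends in [tʃ] in [falɔtʃi] but [k] in [falɔka].
But 'tooth' keeps [k] in both environments ([vuvɔki], [vuvɔka]), so there is no rule changing /k/ to [tʃ] before the LOC suffix.
The underlying segment must be /tʃ/; palato-alveolar /tʃ/ and /dʒ/ become [k] and [g] when no front vowel follows, yielding [k] there.

/tʃ/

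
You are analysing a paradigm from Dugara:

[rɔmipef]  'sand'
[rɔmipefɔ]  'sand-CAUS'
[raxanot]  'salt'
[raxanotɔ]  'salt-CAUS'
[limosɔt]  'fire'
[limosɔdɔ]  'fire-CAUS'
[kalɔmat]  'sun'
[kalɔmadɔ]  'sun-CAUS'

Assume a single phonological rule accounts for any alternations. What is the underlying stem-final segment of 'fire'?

In [limosɔt] and [limosɔdɔ] the final segment of 'fire' alternates: [t] ~ [d].
But 'salt' keeps [t] in both environments ([raxanot], [raxanotɔ]), so there is no rule changing /t/ to [d] before the CAUS suffix.
The alternation reflects word-final obstruent devoicing: voiced obstruents become voiceless word-finally. /d/ is underlying.

/d/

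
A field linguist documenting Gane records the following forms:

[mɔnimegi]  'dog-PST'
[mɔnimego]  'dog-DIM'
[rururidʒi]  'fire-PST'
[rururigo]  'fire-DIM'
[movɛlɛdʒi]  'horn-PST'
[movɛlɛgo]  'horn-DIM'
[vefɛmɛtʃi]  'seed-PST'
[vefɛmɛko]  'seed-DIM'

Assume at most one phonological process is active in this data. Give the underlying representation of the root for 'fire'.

'fire' shows [dʒ] ~ [g] at the end of the stem ([rururidʒi] vs [rururigo]).
Compare 'dog', with invariant [g] in [mɔnimegi] and [mɔnimego]: an analysis with underlying /g/ and a rule producing [dʒ] before the PST suffix would wrongly predict alternation here too.
Therefore /dʒ/ is basic and [g] is derived by depalatalization (palato-alveolar /tʃ/ and /dʒ/ become [k] and [g] when no front vowel follows).

/rururidʒ/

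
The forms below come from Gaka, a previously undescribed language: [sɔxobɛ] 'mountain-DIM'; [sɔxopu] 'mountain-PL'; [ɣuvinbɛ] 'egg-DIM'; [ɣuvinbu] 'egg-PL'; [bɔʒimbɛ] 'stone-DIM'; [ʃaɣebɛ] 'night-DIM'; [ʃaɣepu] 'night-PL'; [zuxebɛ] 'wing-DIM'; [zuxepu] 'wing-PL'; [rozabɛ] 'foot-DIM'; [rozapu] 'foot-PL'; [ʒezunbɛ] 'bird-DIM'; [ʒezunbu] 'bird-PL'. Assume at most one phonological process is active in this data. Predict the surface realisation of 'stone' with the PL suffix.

[bɔʒimbu]

The PL suffix surfaces as [-bu] and [-pu], depending on the final segment of the stem.
The DIM suffix, which begins with [b], is invariant after every stem; so [b] is not altered by any rule here.
The PL suffix is therefore /-pu/ underlyingly, with post-nasal voicing: voiceless stops become voiced after a nasal.
After 'stone', which ends in a nasal, the suffix surfaces as [-bu], giving [bɔʒimbu].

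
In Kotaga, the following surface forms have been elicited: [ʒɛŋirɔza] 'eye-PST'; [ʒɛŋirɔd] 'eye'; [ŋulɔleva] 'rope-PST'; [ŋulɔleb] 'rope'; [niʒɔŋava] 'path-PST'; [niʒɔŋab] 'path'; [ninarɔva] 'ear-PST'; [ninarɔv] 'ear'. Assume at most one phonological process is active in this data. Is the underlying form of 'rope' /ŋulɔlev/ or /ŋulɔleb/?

The stem for 'rope' ends in [v] in [ŋulɔleva] but [b] in [ŋulɔleb].
The stem 'ear' ([ninarɔva], [ninarɔv]) shows [v] unchanged in both environments, so [v] cannot be basic with [b] derived in isolation.
The alternation reflects intervocalic spirantization: voiced stops become fricatives between vowels. /b/ is underlying.

/ŋulɔleb/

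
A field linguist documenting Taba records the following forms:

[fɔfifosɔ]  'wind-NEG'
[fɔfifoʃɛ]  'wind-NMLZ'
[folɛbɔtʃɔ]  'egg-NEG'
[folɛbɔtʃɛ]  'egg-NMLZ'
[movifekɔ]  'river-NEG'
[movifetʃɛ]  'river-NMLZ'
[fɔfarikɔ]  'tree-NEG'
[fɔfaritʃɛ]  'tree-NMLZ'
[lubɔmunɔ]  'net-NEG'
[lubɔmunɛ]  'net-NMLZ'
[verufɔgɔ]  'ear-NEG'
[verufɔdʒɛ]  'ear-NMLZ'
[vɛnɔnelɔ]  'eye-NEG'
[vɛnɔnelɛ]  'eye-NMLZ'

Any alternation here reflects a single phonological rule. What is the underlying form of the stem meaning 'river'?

/movifek/

The root 'river' surfaces as [movifekɔ] and [movifetʃɛ], with a stem-final [k] ~ [tʃ] alternation.
If /tʃ/ were underlying and a rule turned it into [k] before the NEG suffix, 'egg' would also alternate; but it has [tʃ] in both [folɛbɔtʃɔ] and [folɛbɔtʃɛ].
So /k/ is underlying, and a rule of palatalization before a front vowel — /k/, /g/ and /s/ become palato-alveolar [tʃ], [dʒ] and [ʃ] before a front vowel — gives [tʃ].
The underlying form of 'river' is therefore /movifek/.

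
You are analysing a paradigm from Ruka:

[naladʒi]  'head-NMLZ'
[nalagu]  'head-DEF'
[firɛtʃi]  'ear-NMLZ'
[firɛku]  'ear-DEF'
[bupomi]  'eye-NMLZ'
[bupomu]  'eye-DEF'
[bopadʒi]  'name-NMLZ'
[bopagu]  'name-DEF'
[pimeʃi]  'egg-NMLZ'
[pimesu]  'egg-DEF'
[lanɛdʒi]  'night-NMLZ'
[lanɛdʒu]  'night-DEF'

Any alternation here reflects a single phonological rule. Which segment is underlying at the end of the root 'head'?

In [naladʒi] and [nalagu] the final segment of 'head' alternates: [dʒ] ~ [g].
Compare 'night', with invariant [dʒ] in [lanɛdʒi] and [lanɛdʒu]: an analysis with underlying /dʒ/ and a rule producing [g] before the DEF suffix would wrongly predict alternation here too.
Therefore /g/ is basic and [dʒ] is derived by palatalization before a front vowel (/k/, /g/ and /s/ become palato-alveolar [tʃ], [dʒ] and [ʃ] before a front vowel).

/g/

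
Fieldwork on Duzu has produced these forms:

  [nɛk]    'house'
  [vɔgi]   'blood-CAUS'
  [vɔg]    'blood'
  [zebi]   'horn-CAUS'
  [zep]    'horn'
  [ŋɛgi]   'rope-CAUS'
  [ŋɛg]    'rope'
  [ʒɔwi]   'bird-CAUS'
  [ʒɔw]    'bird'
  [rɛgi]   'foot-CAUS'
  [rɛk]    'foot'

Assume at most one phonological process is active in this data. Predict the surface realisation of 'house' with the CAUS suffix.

In [rɛgi] and [rɛk] the final segment of 'foot' alternates: [g] ~ [k].
The stem 'blood' ([vɔgi], [vɔg]) shows [g] unchanged in both environments, so [g] cannot be basic with [k] derived in isolation.
So /k/ is underlying, and a rule of intervocalic voicing — voiceless stops become voiced between vowels — gives [g].
From [nɛk] the stem 'house' is /nɛk/; between vowels this yields [nɛgi].

[nɛgi]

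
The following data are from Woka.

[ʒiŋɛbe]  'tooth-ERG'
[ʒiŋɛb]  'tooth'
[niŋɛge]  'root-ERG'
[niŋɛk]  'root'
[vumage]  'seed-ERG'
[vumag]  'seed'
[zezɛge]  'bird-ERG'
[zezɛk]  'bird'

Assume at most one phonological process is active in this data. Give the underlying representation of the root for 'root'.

/niŋɛk/

The stem for 'root' ends in [g] in [niŋɛge] but [k] in [niŋɛk].
Compare 'seed', with invariant [g] in [vumage] and [vumag]: an analysis with underlying /g/ and a rule producing [k] in isolation would wrongly predict alternation here too.
The underlying segment must be /k/; voiceless stops become voiced between vowels, yielding [g] there.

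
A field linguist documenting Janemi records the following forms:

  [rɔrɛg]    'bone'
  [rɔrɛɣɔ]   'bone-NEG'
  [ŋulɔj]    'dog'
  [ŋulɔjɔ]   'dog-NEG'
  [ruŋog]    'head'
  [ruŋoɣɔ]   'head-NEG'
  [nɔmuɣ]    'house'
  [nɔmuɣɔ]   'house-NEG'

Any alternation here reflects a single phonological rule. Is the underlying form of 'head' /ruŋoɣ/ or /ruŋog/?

In [ruŋog] and [ruŋoɣɔ] the final segment of 'head' alternates: [g] ~ [ɣ].
Compare 'house', with invariant [ɣ] in [nɔmuɣ] and [nɔmuɣɔ]: an analysis with underlying /ɣ/ and a rule producing [g] in isolation would wrongly predict alternation here too.
Therefore /g/ is basic and [ɣ] is derived by intervocalic spirantization (voiced stops become fricatives between vowels).

/ruŋog/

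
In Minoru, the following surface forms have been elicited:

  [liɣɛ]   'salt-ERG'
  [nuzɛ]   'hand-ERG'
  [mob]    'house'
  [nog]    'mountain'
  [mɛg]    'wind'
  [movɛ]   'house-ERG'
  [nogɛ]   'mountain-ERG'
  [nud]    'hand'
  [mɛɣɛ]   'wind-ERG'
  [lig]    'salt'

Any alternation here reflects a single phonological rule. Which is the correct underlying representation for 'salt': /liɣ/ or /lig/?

The stem for 'salt' ends in [g] in [lig] but [ɣ] in [liɣɛ].
If /g/ were underlying and a rule turned it into [ɣ] before the ERG suffix, 'mountain' would also alternate; but it has [g] in both [nog] and [nogɛ].
The alternation reflects word-final hardening: voiced fricatives become stops word-finally. /ɣ/ is underlying.

/liɣ/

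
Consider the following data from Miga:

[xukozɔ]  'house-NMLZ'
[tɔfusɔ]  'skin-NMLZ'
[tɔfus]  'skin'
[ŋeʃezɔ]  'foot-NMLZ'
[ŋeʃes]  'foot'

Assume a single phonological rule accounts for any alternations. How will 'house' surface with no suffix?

[xukos]

The root 'foot' surfaces as [ŋeʃezɔ] and [ŋeʃes], with a stem-final [z] ~ [s] alternation.
Compare 'skin', with invariant [s] in [tɔfusɔ] and [tɔfus]: an analysis with underlying /s/ and a rule producing [z] before the NMLZ suffix would wrongly predict alternation here too.
So /z/ is underlying, and a rule of word-final obstruent devoicing — voiced obstruents become voiceless word-finally — gives [s].
The one attested form of 'house', [xukozɔ], shows underlying /xukoz/. Applying the same rule word-finally gives [xukos].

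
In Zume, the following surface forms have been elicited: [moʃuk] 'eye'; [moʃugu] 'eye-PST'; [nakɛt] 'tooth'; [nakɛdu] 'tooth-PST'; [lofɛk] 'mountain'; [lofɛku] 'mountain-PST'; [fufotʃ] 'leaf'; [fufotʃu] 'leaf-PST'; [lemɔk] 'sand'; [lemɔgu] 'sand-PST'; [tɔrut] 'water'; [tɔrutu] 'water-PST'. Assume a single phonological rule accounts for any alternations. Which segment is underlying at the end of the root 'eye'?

/g/

The root 'eye' surfaces as [moʃuk] and [moʃugu], with a stem-final [k] ~ [g] alternation.
The stem 'mountain' ([lofɛk], [lofɛku]) shows [k] unchanged in both environments, so [k] cannot be basic with [g] derived before the PST suffix.
So /g/ is underlying, and a rule of word-final obstruent devoicing — voiced obstruents become voiceless word-finally — gives [k].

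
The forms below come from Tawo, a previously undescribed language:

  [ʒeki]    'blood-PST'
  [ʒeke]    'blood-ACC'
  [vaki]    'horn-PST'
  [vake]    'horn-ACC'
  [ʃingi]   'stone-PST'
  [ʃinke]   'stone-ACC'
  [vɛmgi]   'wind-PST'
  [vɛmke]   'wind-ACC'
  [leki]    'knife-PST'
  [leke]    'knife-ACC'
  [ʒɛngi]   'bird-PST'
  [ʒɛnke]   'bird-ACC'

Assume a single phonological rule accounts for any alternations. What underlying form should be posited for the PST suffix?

/-gi/

The PST suffix surfaces as [-gi] and [-ki], depending on the final segment of the stem.
By contrast the ACC suffix keeps its initial [k] throughout — that segment must be underlying.
So the underlying form is /-gi/, and voiced stops become voiceless after a vowel.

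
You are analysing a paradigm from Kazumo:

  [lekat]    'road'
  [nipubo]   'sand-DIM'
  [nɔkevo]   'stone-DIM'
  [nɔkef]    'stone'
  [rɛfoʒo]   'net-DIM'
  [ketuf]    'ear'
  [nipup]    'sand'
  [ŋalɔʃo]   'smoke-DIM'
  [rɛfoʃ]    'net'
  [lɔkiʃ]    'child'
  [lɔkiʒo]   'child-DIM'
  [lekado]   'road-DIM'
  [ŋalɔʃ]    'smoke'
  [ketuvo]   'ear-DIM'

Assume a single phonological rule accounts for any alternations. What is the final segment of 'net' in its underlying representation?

The root 'net' surfaces as [rɛfoʒo] and [rɛfoʃ], with a stem-final [ʒ] ~ [ʃ] alternation.
The stem 'smoke' ([ŋalɔʃo], [ŋalɔʃ]) shows [ʃ] unchanged in both environments, so [ʃ] cannot be basic with [ʒ] derived before the DIM suffix.
The alternation reflects word-final obstruent devoicing: voiced obstruents become voiceless word-finally. /ʒ/ is underlying.

/ʒ/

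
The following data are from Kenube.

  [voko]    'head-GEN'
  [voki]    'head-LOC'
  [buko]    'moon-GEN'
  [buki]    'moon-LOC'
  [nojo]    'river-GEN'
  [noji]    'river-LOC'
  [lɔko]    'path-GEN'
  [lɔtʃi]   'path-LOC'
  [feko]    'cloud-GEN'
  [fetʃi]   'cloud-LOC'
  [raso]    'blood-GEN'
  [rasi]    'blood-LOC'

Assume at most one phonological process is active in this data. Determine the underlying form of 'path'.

'path' shows [k] ~ [tʃ] at the end of the stem ([lɔko] vs [lɔtʃi]).
The stem 'moon' ([buko], [buki]) shows [k] unchanged in both environments, so [k] cannot be basic with [tʃ] derived before the LOC suffix.
Therefore /tʃ/ is basic and [k] is derived by depalatalization (palato-alveolar /tʃ/ becomes [k] when no front vowel follows).

/lɔtʃ/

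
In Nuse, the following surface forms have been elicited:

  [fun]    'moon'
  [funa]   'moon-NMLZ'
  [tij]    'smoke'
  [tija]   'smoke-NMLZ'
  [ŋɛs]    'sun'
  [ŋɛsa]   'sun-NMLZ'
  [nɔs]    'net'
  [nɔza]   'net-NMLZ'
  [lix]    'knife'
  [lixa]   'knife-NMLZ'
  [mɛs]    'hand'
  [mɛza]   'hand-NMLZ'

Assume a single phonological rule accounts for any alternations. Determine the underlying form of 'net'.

In [nɔs] and [nɔza] the final segment of 'net' alternates: [s] ~ [z].
But 'sun' keeps [s] in both environments ([ŋɛs], [ŋɛsa]), so there is no rule changing /s/ to [z] before the NMLZ suffix.
So /z/ is underlying, and a rule of word-final obstruent devoicing — voiced obstruents become voiceless word-finally — gives [s].
Hence 'net' is /nɔz/ underlyingly.

/nɔz/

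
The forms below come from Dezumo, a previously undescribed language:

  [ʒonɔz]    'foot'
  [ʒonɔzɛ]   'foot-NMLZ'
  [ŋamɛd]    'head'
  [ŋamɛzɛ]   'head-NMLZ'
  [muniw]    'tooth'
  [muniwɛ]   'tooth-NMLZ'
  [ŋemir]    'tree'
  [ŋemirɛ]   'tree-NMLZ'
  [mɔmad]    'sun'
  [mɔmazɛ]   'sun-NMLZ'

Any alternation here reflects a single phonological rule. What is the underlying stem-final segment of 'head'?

/d/

In [ŋamɛd] and [ŋamɛzɛ] the final segment of 'head' alternates: [d] ~ [z].
Compare 'foot', with invariant [z] in [ʒonɔz] and [ʒonɔzɛ]: an analysis with underlying /z/ and a rule producing [d] in isolation would wrongly predict alternation here too.
The alternation reflects intervocalic spirantization: voiced stops become fricatives between vowels. /d/ is underlying.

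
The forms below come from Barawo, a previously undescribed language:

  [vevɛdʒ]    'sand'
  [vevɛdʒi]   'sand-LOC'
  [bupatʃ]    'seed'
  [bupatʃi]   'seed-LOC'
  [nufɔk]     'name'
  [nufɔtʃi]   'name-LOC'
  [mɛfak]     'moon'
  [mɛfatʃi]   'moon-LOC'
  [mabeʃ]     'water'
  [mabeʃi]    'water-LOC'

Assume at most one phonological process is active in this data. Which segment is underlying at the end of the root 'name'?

The stem for 'name' ends in [k] in [nufɔk] but [tʃ] in [nufɔtʃi].
Compare 'seed', with invariant [tʃ] in [bupatʃ] and [bupatʃi]: an analysis with underlying /tʃ/ and a rule producing [k] in isolation would wrongly predict alternation here too.
The underlying segment must be /k/; /k/ becomes palato-alveolar [tʃ] before a front vowel, yielding [tʃ] there.

/k/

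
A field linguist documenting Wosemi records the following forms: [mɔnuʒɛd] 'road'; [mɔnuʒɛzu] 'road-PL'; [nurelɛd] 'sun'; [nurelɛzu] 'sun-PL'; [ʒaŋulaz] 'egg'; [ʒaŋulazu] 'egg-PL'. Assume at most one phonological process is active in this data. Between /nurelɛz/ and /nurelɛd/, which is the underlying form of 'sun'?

The root 'sun' surfaces as [nurelɛd] and [nurelɛzu], with a stem-final [d] ~ [z] alternation.
But 'egg' keeps [z] in both environments ([ʒaŋulaz], [ʒaŋulazu]), so there is no rule changing /z/ to [d] in isolation.
The alternation reflects intervocalic spirantization: voiced stops become fricatives between vowels. /d/ is underlying.

/nurelɛd/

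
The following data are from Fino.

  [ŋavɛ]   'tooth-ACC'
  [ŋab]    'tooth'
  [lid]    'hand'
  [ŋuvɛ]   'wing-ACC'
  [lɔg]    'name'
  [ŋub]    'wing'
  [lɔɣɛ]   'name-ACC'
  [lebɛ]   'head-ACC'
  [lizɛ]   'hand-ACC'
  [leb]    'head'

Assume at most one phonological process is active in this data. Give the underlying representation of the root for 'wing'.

The root 'wing' surfaces as [ŋuvɛ] and [ŋub], with a stem-final [v] ~ [b] alternation.
Compare 'head', with invariant [b] in [lebɛ] and [leb]: an analysis with underlying /b/ and a rule producing [v] before the ACC suffix would wrongly predict alternation here too.
The underlying segment must be /v/; voiced fricatives become stops word-finally, yielding [b] there.
So 'wing' = /ŋuv/.

/ŋuv/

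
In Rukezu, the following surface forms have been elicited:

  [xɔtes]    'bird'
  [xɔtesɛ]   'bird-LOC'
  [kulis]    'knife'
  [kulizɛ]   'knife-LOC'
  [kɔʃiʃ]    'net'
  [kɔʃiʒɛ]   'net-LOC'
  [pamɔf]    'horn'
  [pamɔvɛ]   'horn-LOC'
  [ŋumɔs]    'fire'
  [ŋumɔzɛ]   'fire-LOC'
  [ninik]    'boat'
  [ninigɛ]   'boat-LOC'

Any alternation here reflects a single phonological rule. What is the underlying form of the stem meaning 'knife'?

The stem for 'knife' ends in [s] in [kulis] but [z] in [kulizɛ].
But 'bird' keeps [s] in both environments ([xɔtes], [xɔtesɛ]), so there is no rule changing /s/ to [z] before the LOC suffix.
So /z/ is underlying, and a rule of word-final obstruent devoicing — voiced obstruents become voiceless word-finally — gives [s].
The underlying form of 'knife' is therefore /kuliz/.

/kuliz/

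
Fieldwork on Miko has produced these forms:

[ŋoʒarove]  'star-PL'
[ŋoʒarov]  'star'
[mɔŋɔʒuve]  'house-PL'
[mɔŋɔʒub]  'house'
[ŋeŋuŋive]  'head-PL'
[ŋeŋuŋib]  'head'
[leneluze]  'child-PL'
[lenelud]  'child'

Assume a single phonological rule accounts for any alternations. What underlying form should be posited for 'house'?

/mɔŋɔʒub/

The root 'house' surfaces as [mɔŋɔʒuve] and [mɔŋɔʒub], with a stem-final [v] ~ [b] alternation.
But 'star' keeps [v] in both environments ([ŋoʒarove], [ŋoʒarov]), so there is no rule changing /v/ to [b] in isolation.
Therefore /b/ is basic and [v] is derived by intervocalic spirantization (voiced stops become fricatives between vowels).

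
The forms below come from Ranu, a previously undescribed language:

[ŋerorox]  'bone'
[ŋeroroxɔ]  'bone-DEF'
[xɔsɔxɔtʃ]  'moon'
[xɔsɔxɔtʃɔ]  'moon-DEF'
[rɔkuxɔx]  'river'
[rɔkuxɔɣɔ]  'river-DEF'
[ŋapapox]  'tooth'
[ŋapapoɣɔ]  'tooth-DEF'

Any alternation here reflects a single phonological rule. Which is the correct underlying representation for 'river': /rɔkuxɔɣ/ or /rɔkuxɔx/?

The root 'river' surfaces as [rɔkuxɔx] and [rɔkuxɔɣɔ], with a stem-final [x] ~ [ɣ] alternation.
The stem 'bone' ([ŋerorox], [ŋeroroxɔ]) shows [x] unchanged in both environments, so [x] cannot be basic with [ɣ] derived before the DEF suffix.
The underlying segment must be /ɣ/; voiced obstruents become voiceless word-finally, yielding [x] there.

/rɔkuxɔɣ/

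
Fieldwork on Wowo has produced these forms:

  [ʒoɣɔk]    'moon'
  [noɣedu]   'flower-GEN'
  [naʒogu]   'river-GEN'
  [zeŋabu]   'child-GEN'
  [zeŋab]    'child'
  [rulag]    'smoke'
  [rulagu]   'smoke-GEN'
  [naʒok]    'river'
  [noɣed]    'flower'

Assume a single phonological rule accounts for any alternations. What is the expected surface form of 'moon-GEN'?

The root 'river' surfaces as [naʒogu] and [naʒok], with a stem-final [g] ~ [k] alternation.
The stem 'smoke' ([rulagu], [rulag]) shows [g] unchanged in both environments, so [g] cannot be basic with [k] derived in isolation.
So /k/ is underlying, and a rule of intervocalic voicing — voiceless stops become voiced between vowels — gives [g].
The one attested form of 'moon', [ʒoɣɔk], shows underlying /ʒoɣɔk/. Applying the same rule between vowels gives [ʒoɣɔgu].

[ʒoɣɔgu]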